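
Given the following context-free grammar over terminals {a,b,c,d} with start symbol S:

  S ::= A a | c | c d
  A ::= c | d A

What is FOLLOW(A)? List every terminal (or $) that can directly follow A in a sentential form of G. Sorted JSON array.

Compute FIRST by fixpoint:
[1]
  A via A→c: +{c}
  A via A→d A: +{d}
  S via S→A a: +{c,d}
  FIRST[S]={c,d}  FIRST[A]={c,d}
[2] — fixpoint
  FIRST[S]={c,d}  FIRST[A]={c,d}

FOLLOW sets:
initialize: $ ∈ FOLLOW(S)
iter 1:
  S→A a: FOLLOW(A) ⊇ FIRST(a) = {a}; new: +{a}
  S: {$}  A: {a}
iter 2: (stable)
  S: {$}  A: {a}

FOLLOW(A) = ["a"]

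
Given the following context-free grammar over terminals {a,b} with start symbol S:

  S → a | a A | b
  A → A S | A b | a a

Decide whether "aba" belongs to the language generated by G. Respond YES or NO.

Convert to CNF:
  S -> T1 A | a | b
  A -> A S | A T0 | T1 T1
  T0 -> b
  T1 -> a

CYK table (by increasing span):
  [0..0]={S,T1}  "a"  orig:{S}
  [1..1]={S,T0}  "b"  orig:{S}
  [2..2]={S,T1}  "a"  orig:{S}
  [0..1]=∅  "ab"
  [1..2]=∅  "ba"
  [0..2]=∅  "aba"

S ∉ T[0,2] ⇒ NO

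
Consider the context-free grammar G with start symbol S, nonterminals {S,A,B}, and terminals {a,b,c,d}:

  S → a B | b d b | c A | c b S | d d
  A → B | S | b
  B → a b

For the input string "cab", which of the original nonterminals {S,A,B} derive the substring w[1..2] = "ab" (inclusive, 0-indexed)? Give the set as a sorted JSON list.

CNF form of G:
  S -> T0 B | T1 X6 | T2 T2 | T3 A | T3 X7
  A -> T0 B | T0 T1 | T1 X4 | T2 T2 | T3 A | T3 X5 | b
  B -> T0 T1
  T0 -> a
  T1 -> b
  T2 -> d
  T3 -> c
  X4 -> T2 T1
  X5 -> T1 S
  X6 -> T2 T1
  X7 -> T1 S

CYK table (by increasing span) (cells [i..j] with 1 ≤ i ≤ j ≤ 2 only):
  [1..1]={T0}  "a"  orig:{}
  [2..2]={A,T1}  "b"  orig:{A}
  [1..2]={A,B}  "ab"

Original NTs in T[1,2] deriving "ab": ["A", "B"]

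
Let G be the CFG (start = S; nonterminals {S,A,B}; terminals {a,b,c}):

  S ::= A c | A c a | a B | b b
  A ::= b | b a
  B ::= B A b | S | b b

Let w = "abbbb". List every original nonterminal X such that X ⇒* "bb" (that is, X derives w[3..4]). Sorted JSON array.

Convert to CNF:
  S -> A T2 | A X5 | T0 T0 | T1 B
  A -> T0 T1 | b
  B -> A T2 | A X3 | B X4 | T0 T0 | T1 B
  T0 -> b
  T1 -> a
  T2 -> c
  X3 -> T2 T1
  X4 -> A T0
  X5 -> T2 T1

Fill CYK table bottom-up (cells [i..j] with 3 ≤ i ≤ j ≤ 4 only):
  T[3,3] 'b' = {A,T0}  orig:{A}
  T[4,4] 'b' = {A,T0}  orig:{A}
  T[3,4] 'bb' = {B,S,X4}  orig:{B,S}

Original NTs in T[3,4] deriving "bb": ["B", "S"]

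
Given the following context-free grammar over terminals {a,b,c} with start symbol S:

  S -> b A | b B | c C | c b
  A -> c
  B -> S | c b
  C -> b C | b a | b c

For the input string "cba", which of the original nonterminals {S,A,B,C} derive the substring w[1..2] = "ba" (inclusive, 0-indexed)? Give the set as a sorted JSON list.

Convert to CNF:
  S -> T0 A | T0 B | T1 C | T1 T0
  A -> c
  B -> T0 A | T0 B | T1 C | T1 T0
  C -> T0 C | T0 T1 | T0 T2
  T0 -> b
  T1 -> c
  T2 -> a

CYK table (by increasing span) — only the sub-triangle for w[1..2]:
  T[1,1] 'b' = {T0}  orig:{}
  T[2,2] 'a' = {T2}  orig:{}
  T[1,2] 'ba' = {C}

Original NTs in T[1,2] deriving "ba": ["C"]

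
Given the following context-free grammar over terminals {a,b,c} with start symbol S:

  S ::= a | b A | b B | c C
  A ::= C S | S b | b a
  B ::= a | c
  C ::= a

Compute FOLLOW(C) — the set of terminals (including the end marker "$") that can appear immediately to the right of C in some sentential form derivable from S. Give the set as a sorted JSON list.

FIRST sets, iterate to fixpoint:
[1]
  A via A→b a: +{b}
  B via B→a: +{a}
  B via B→c: +{c}
  C via C→a: +{a}
  S via S→a: +{a}
  S via S→b A: +{b}
  S via S→c C: +{c}
  FIRST(S)={a,b,c}  FIRST(A)={b}  FIRST(B)={a,c}  FIRST(C)={a}
[2]
  A via A→C S: +{a}
  A via A→S b: +{c}
  FIRST(S)={a,b,c}  FIRST(A)={a,b,c}  FIRST(B)={a,c}  FIRST(C)={a}
[3] — fixpoint
  FIRST(S)={a,b,c}  FIRST(A)={a,b,c}  FIRST(B)={a,c}  FIRST(C)={a}

Compute FOLLOW by fixpoint:
seed FOLLOW(S) with $
round 1:
  A→C S: FOLLOW(C) ⊇ FIRST(S) = {a,b,c}; new: +{a,b,c}
  A→S b: FOLLOW(S) ⊇ FIRST(b) = {b}; new: +{b}
  S→b A: FOLLOW(A) ⊇ FOLLOW(S) ⊇ {$,b}; new: +{$,b}
  S→b B: FOLLOW(B) ⊇ FOLLOW(S) ⊇ {$,b}; new: +{$,b}
  S→c C: FOLLOW(C) ⊇ FOLLOW(S) ⊇ {$,b}; new: +{$}
  FOLLOW(S)={$,b}  FOLLOW(A)={$,b}  FOLLOW(B)={$,b}  FOLLOW(C)={$,a,b,c}
round 2: — fixpoint
  FOLLOW(S)={$,b}  FOLLOW(A)={$,b}  FOLLOW(B)={$,b}  FOLLOW(C)={$,a,b,c}

FOLLOW(C) = ["$", "a", "b", "c"]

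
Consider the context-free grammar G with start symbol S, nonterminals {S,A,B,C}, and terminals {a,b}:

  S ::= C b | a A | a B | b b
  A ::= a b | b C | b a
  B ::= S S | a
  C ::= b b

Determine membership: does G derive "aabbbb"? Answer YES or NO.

Convert to CNF:
  S -> C T1 | T0 A | T0 B | T1 T1
  A -> T0 T1 | T1 C | T1 T0
  B -> S S | a
  C -> T1 T1
  T0 -> a
  T1 -> b

CYK table (by increasing span):
  T[0,0] 'a' = {B,T0}  orig:{B}
  T[1,1] 'a' = {B,T0}  orig:{B}
  T[2,2] 'b' = {T1}  orig:{}
  T[3,3] 'b' = {T1}  orig:{}
  T[4,4] 'b' = {T1}  orig:{}
  T[5,5] 'b' = {T1}  orig:{}
  T[0,1] 'aa' = {S}
  T[1,2] 'ab' = {A}
  T[2,3] 'bb' = {C,S}
  T[3,4] 'bb' = {C,S}
  T[4,5] 'bb' = {C,S}
  T[0,2] 'aab' = {S}
  T[1,3] 'abb' = ∅
  T[2,4] 'bbb' = {A,S}
  T[3,5] 'bbb' = {A,S}
  T[0,3] 'aabb' = {B}
  T[1,4] 'abbb' = {S}
  T[2,5] 'bbbb' = {B}
  T[0,4] 'aabbb' = {B}
  T[1,5] 'abbbb' = {S}
  T[0,5] 'aabbbb' = {B}

S ∉ T[0,5] ⇒ NO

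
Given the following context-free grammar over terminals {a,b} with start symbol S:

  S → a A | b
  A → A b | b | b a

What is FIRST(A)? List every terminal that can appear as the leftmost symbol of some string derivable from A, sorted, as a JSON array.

FIRST iteration:
round 1:
  A via A→b: +{b}
  S via S→a A: +{a}
  S via S→b: +{b}
  FIRST(S)={a,b}  FIRST(A)={b}
round 2: done
  FIRST(S)={a,b}  FIRST(A)={b}

FIRST(A) = ["b"]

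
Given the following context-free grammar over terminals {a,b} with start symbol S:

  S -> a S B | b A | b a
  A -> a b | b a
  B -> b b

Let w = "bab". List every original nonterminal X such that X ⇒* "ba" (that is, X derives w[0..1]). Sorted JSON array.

Convert to CNF:
  S -> T0 X2 | T1 A | T1 T0
  A -> T0 T1 | T1 T0
  B -> T1 T1
  T0 -> a
  T1 -> b
  X2 -> S B

CYK fill, restricted to cells inside w[0..1]:
  cell(0,0) b: {T1}  orig:{}
  cell(1,1) a: {T0}  orig:{}
  cell(0,1) ba: {A,S}

Original NTs in T[0,1] deriving "ba": ["A", "S"]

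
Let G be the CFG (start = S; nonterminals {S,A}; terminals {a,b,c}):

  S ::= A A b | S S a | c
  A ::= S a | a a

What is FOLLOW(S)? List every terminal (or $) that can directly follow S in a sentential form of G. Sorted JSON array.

FIRST iteration:
pass 1:
  A via A→a a: +{a}
  S via S→A A b: +{a}
  S via S→c: +{c}
  FIRST[S]={a,c}  FIRST[A]={a}
pass 2:
  A via A→S a: +{c}
  FIRST[S]={a,c}  FIRST[A]={a,c}
pass 3: done
  FIRST[S]={a,c}  FIRST[A]={a,c}

FOLLOW sets:
seed FOLLOW(S) with $
round 1:
  A→S a: FOLLOW(S) ⊇ FIRST(a) = {a}; new: +{a}
  S→A A b: FOLLOW(A) ⊇ FIRST(A) = {a,c}; new: +{a,c}
  S→A A b: FOLLOW(A) ⊇ FIRST(b) = {b}; new: +{b}
  S→S S a: FOLLOW(S) ⊇ FIRST(S) = {a,c}; new: +{c}
  S: {$,a,c}  A: {a,b,c}
round 2: — fixpoint
  S: {$,a,c}  A: {a,b,c}

FOLLOW(S) = ["$", "a", "c"]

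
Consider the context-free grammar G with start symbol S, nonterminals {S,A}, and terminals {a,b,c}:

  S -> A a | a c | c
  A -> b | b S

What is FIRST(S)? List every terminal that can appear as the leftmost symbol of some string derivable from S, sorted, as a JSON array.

Compute FIRST by fixpoint:
[1]
  A via A→b: +{b}
  S via S→A a: +{b}
  S via S→a c: +{a}
  S via S→c: +{c}
  FIRST(S)={a,b,c}  FIRST(A)={b}
[2] (stable)
  FIRST(S)={a,b,c}  FIRST(A)={b}

FIRST(S) = ["a", "b", "c"]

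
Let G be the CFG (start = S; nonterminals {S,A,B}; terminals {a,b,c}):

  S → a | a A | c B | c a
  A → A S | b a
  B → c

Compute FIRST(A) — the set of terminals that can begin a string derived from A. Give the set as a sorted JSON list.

Compute FIRST by fixpoint:
iter 1:
  A via A→b a: +{b}
  B via B→c: +{c}
  S via S→a: +{a}
  S via S→c B: +{c}
  S: {a,c}  A: {b}  B: {c}
iter 2: — fixpoint
  S: {a,c}  A: {b}  B: {c}

FIRST(A) = ["b"]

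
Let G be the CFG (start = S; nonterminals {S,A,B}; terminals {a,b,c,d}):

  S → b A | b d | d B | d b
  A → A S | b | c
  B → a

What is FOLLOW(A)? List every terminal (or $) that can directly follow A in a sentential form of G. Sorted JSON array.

FIRST sets, iterate to fixpoint:
round 1:
  A via A→b: +{b}
  A via A→c: +{c}
  B via B→a: +{a}
  S via S→b A: +{b}
  S via S→d B: +{d}
  S: {b,d}  A: {b,c}  B: {a}
round 2: done
  S: {b,d}  A: {b,c}  B: {a}

FOLLOW sets:
initialize: $ ∈ FOLLOW(S)
pass 1:
  A→A S: FOLLOW(A) ⊇ FIRST(S) = {b,d}; new: +{b,d}
  A→A S: FOLLOW(S) ⊇ FOLLOW(A) ⊇ {b,d}; new: +{b,d}
  S→b A: FOLLOW(A) ⊇ FOLLOW(S) ⊇ {$,b,d}; new: +{$}
  S→d B: FOLLOW(B) ⊇ FOLLOW(S) ⊇ {$,b,d}; new: +{$,b,d}
  S: {$,b,d}  A: {$,b,d}  B: {$,b,d}
pass 2: (no change)
  S: {$,b,d}  A: {$,b,d}  B: {$,b,d}

FOLLOW(A) = ["$", "b", "d"]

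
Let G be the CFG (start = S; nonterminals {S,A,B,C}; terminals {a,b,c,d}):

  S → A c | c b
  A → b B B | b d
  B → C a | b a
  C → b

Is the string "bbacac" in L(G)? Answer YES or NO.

Convert to CNF:
  S -> A T3 | T3 T0
  A -> T0 T1 | T0 X4
  B -> C T2 | T0 T2
  C -> b
  T0 -> b
  T1 -> d
  T2 -> a
  T3 -> c
  X4 -> B B

CYK fill:
  cell(0,0) b: {C,T0}  orig:{C}
  cell(1,1) b: {C,T0}  orig:{C}
  cell(2,2) a: {T2}  orig:{}
  cell(3,3) c: {T3}  orig:{}
  cell(4,4) a: {T2}  orig:{}
  cell(5,5) c: {T3}  orig:{}
  cell(0,1) bb: ∅
  cell(1,2) ba: {B}
  cell(2,3) ac: ∅
  cell(3,4) ca: ∅
  cell(4,5) ac: ∅
  cell(0,2) bba: ∅
  cell(1,3) bac: ∅
  cell(2,4) aca: ∅
  cell(3,5) cac: ∅
  cell(0,3) bbac: ∅
  cell(1,4) baca: ∅
  cell(2,5) acac: ∅
  cell(0,4) bbaca: ∅
  cell(1,5) bacac: ∅
  cell(0,5) bbacac: ∅

S ∉ T[0,5] ⇒ NO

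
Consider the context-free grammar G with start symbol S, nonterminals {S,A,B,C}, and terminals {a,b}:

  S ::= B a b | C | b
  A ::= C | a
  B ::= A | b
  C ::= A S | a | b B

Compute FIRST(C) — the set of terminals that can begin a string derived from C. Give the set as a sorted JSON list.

FIRST sets, iterate to fixpoint:
round 1:
  A via A→a: +{a}
  B via B→A: +{a}
  B via B→b: +{b}
  C via C→A S: +{a}
  C via C→b B: +{b}
  S via S→B a b: +{a,b}
  FIRST[S]={a,b}  FIRST[A]={a}  FIRST[B]={a,b}  FIRST[C]={a,b}
round 2:
  A via A→C: +{b}
  FIRST[S]={a,b}  FIRST[A]={a,b}  FIRST[B]={a,b}  FIRST[C]={a,b}
round 3: — fixpoint
  FIRST[S]={a,b}  FIRST[A]={a,b}  FIRST[B]={a,b}  FIRST[C]={a,b}

FIRST(C) = ["a", "b"]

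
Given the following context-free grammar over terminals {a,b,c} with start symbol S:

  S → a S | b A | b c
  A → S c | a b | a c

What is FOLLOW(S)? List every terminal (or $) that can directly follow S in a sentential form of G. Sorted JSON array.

FIRST sets, iterate to fixpoint:
pass 1:
  A via A→a b: +{a}
  S via S→a S: +{a}
  S via S→b A: +{b}
  FIRST[S]={a,b}  FIRST[A]={a}
pass 2:
  A via A→S c: +{b}
  FIRST[S]={a,b}  FIRST[A]={a,b}
pass 3: done
  FIRST[S]={a,b}  FIRST[A]={a,b}

FOLLOW iteration:
seed FOLLOW(S) with $
iter 1:
  A→S c: FOLLOW(S) ⊇ FIRST(c) = {c}; new: +{c}
  S→b A: FOLLOW(A) ⊇ FOLLOW(S) ⊇ {$,c}; new: +{$,c}
  S: {$,c}  A: {$,c}
iter 2: done
  S: {$,c}  A: {$,c}

FOLLOW(S) = ["$", "c"]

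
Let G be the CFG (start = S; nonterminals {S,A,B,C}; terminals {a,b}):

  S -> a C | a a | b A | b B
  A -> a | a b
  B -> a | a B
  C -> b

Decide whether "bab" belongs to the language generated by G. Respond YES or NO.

CNF form of G:
  S -> T0 C | T0 T0 | T1 A | T1 B
  A -> T0 T1 | a
  B -> T0 B | a
  C -> b
  T0 -> a
  T1 -> b

CYK table (by increasing span):
  cell(0,0) b: {C,T1}  orig:{C}
  cell(1,1) a: {A,B,T0}  orig:{A,B}
  cell(2,2) b: {C,T1}  orig:{C}
  cell(0,1) ba: {S}
  cell(1,2) ab: {A,S}
  cell(0,2) bab: {S}

S ∈ T[0,2] ⇒ YES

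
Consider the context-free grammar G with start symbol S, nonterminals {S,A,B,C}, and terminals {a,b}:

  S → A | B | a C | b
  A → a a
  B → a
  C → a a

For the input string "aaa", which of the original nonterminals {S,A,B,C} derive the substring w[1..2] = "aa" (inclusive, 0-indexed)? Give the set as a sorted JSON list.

Convert to CNF:
  S -> T0 C | T0 T0 | a | b
  A -> T0 T0
  B -> a
  C -> T0 T0
  T0 -> a

Fill CYK table bottom-up (cells [i..j] with 1 ≤ i ≤ j ≤ 2 only):
  cell(1,1) a: {B,S,T0}  orig:{B,S}
  cell(2,2) a: {B,S,T0}  orig:{B,S}
  cell(1,2) aa: {A,C,S}

Original NTs in T[1,2] deriving "aa": ["A", "C", "S"]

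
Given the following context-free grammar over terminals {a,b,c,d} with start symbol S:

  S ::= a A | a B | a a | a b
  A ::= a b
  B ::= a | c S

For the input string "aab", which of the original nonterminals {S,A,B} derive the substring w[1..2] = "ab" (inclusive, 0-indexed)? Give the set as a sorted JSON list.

Convert to CNF:
  S -> T0 A | T0 B | T0 T0 | T0 T1
  A -> T0 T1
  B -> T2 S | a
  T0 -> a
  T1 -> b
  T2 -> c

CYK fill — only the sub-triangle for w[1..2]:
  cell(1,1) a: {B,T0}  orig:{B}
  cell(2,2) b: {T1}  orig:{}
  cell(1,2) ab: {A,S}

Original NTs in T[1,2] deriving "ab": ["A", "S"]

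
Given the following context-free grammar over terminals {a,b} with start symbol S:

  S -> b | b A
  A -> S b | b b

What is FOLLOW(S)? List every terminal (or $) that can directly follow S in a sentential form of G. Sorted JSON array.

Compute FIRST by fixpoint:
iter 1:
  A via A→b b: +{b}
  S via S→b: +{b}
  FIRST(S)={b}  FIRST(A)={b}
iter 2: (stable)
  FIRST(S)={b}  FIRST(A)={b}

Compute FOLLOW by fixpoint:
FOLLOW(S) := {$}
round 1:
  A→S b: FOLLOW(S) ⊇ FIRST(b) = {b}; new: +{b}
  S→b A: FOLLOW(A) ⊇ FOLLOW(S) ⊇ {$,b}; new: +{$,b}
  FOLLOW(S)={$,b}  FOLLOW(A)={$,b}
round 2: done
  FOLLOW(S)={$,b}  FOLLOW(A)={$,b}

FOLLOW(S) = ["$", "b"]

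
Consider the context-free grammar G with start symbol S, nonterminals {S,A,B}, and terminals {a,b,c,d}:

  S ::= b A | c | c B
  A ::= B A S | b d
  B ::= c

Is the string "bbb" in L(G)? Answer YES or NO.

CNF form of G:
  S -> T0 A | T2 B | c
  A -> B X3 | T0 T1
  B -> c
  T0 -> b
  T1 -> d
  T2 -> c
  X3 -> A S

Fill CYK table bottom-up:
  T[0,0] 'b' = {T0}  orig:{}
  T[1,1] 'b' = {T0}  orig:{}
  T[2,2] 'b' = {T0}  orig:{}
  T[0,1] 'bb' = ∅
  T[1,2] 'bb' = ∅
  T[0,2] 'bbb' = ∅

S ∉ T[0,2] ⇒ NO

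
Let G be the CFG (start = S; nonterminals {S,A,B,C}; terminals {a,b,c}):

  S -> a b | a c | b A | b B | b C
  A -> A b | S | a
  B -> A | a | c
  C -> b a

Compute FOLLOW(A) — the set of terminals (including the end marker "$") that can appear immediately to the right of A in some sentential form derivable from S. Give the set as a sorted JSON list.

Compute FIRST by fixpoint:
[1]
  A via A→a: +{a}
  B via B→A: +{a}
  B via B→c: +{c}
  C via C→b a: +{b}
  S via S→a b: +{a}
  S via S→b A: +{b}
  FIRST(S)={a,b}  FIRST(A)={a}  FIRST(B)={a,c}  FIRST(C)={b}
[2]
  A via A→S: +{b}
  B via B→A: +{b}
  FIRST(S)={a,b}  FIRST(A)={a,b}  FIRST(B)={a,b,c}  FIRST(C)={b}
[3] done
  FIRST(S)={a,b}  FIRST(A)={a,b}  FIRST(B)={a,b,c}  FIRST(C)={b}

FOLLOW iteration:
initialize: $ ∈ FOLLOW(S)
iter 1:
  A→A b: FOLLOW(A) ⊇ FIRST(b) = {b}; new: +{b}
  A→S: FOLLOW(S) ⊇ FOLLOW(A) ⊇ {b}; new: +{b}
  S→b A: FOLLOW(A) ⊇ FOLLOW(S) ⊇ {$,b}; new: +{$}
  S→b B: FOLLOW(B) ⊇ FOLLOW(S) ⊇ {$,b}; new: +{$,b}
  S→b C: FOLLOW(C) ⊇ FOLLOW(S) ⊇ {$,b}; new: +{$,b}
  FOLLOW[S]={$,b}  FOLLOW[A]={$,b}  FOLLOW[B]={$,b}  FOLLOW[C]={$,b}
iter 2: (no change)
  FOLLOW[S]={$,b}  FOLLOW[A]={$,b}  FOLLOW[B]={$,b}  FOLLOW[C]={$,b}

FOLLOW(A) = ["$", "b"]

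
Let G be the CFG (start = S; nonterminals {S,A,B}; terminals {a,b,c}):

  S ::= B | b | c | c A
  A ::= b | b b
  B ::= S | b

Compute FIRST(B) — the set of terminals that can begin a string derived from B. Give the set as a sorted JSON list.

FIRST sets, iterate to fixpoint:
[1]
  A via A→b: +{b}
  B via B→b: +{b}
  S via S→B: +{b}
  S via S→c: +{c}
  FIRST(S)={b,c}  FIRST(A)={b}  FIRST(B)={b}
[2]
  B via B→S: +{c}
  FIRST(S)={b,c}  FIRST(A)={b}  FIRST(B)={b,c}
[3] (stable)
  FIRST(S)={b,c}  FIRST(A)={b}  FIRST(B)={b,c}

FIRST(B) = ["b", "c"]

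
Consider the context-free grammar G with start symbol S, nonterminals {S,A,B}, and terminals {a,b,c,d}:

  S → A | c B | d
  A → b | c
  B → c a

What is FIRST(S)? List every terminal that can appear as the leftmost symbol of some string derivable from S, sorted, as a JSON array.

Compute FIRST by fixpoint:
pass 1:
  A via A→b: +{b}
  A via A→c: +{c}
  B via B→c a: +{c}
  S via S→A: +{b,c}
  S via S→d: +{d}
  FIRST[S]={b,c,d}  FIRST[A]={b,c}  FIRST[B]={c}
pass 2: — fixpoint
  FIRST[S]={b,c,d}  FIRST[A]={b,c}  FIRST[B]={c}

FIRST(S) = ["b", "c", "d"]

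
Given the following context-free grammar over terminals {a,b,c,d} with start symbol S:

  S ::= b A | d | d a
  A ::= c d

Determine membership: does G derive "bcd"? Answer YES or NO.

CNF form of G:
  S -> T1 T3 | T2 A | d
  A -> T0 T1
  T0 -> c
  T1 -> d
  T2 -> b
  T3 -> a

CYK table (by increasing span):
  T[0,0] 'b' = {T2}  orig:{}
  T[1,1] 'c' = {T0}  orig:{}
  T[2,2] 'd' = {S,T1}  orig:{S}
  T[0,1] 'bc' = ∅
  T[1,2] 'cd' = {A}
  T[0,2] 'bcd' = {S}

S ∈ T[0,2] ⇒ YES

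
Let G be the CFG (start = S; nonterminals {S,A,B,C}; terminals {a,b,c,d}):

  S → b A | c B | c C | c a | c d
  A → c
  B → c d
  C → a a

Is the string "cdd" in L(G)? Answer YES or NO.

CNF form of G:
  S -> T0 B | T0 C | T0 T1 | T0 T2 | T3 A
  A -> c
  B -> T0 T1
  C -> T2 T2
  T0 -> c
  T1 -> d
  T2 -> a
  T3 -> b

Fill CYK table bottom-up:
  cell(0,0) c: {A,T0}  orig:{A}
  cell(1,1) d: {T1}  orig:{}
  cell(2,2) d: {T1}  orig:{}
  cell(0,1) cd: {B,S}
  cell(1,2) dd: ∅
  cell(0,2) cdd: ∅

S ∉ T[0,2] ⇒ NO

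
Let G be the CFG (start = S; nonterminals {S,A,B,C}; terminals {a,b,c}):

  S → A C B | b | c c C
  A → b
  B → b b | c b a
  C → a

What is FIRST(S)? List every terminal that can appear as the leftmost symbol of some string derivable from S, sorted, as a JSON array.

Compute FIRST by fixpoint:
pass 1:
  A via A→b: +{b}
  B via B→b b: +{b}
  B via B→c b a: +{c}
  C via C→a: +{a}
  S via S→A C B: +{b}
  S via S→c c C: +{c}
  FIRST[S]={b,c}  FIRST[A]={b}  FIRST[B]={b,c}  FIRST[C]={a}
pass 2: (no change)
  FIRST[S]={b,c}  FIRST[A]={b}  FIRST[B]={b,c}  FIRST[C]={a}

FIRST(S) = ["b", "c"]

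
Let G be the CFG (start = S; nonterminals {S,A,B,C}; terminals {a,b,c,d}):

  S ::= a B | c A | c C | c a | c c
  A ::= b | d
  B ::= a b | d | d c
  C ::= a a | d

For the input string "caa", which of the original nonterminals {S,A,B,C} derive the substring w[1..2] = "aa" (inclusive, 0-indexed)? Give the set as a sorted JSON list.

CNF form of G:
  S -> T0 B | T3 A | T3 C | T3 T0 | T3 T3
  A -> b | d
  B -> T0 T1 | T2 T3 | d
  C -> T0 T0 | d
  T0 -> a
  T1 -> b
  T2 -> d
  T3 -> c

CYK table (by increasing span) (cells [i..j] with 1 ≤ i ≤ j ≤ 2 only):
  cell(1,1) a: {T0}  orig:{}
  cell(2,2) a: {T0}  orig:{}
  cell(1,2) aa: {C}

Original NTs in T[1,2] deriving "aa": ["C"]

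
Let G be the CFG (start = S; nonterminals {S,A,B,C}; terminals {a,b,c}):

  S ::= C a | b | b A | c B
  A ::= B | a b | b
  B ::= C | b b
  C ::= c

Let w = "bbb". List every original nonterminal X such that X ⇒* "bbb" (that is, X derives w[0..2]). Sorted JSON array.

Convert to CNF:
  S -> C T0 | T1 A | T2 B | b
  A -> T0 T1 | T1 T1 | b | c
  B -> T1 T1 | c
  C -> c
  T0 -> a
  T1 -> b
  T2 -> c

CYK fill, restricted to cells inside w[0..2]:
  [0..0]={A,S,T1}  "b"  orig:{A,S}
  [1..1]={A,S,T1}  "b"  orig:{A,S}
  [2..2]={A,S,T1}  "b"  orig:{A,S}
  [0..1]={A,B,S}  "bb"
  [1..2]={A,B,S}  "bb"
  [0..2]={S}  "bbb"

Original NTs in T[0,2] deriving "bbb": ["S"]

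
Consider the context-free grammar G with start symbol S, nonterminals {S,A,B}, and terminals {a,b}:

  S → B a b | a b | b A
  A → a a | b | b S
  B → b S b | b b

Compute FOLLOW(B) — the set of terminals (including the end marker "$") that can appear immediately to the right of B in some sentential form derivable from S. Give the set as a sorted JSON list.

FIRST iteration:
round 1:
  A via A→a a: +{a}
  A via A→b: +{b}
  B via B→b S b: +{b}
  S via S→B a b: +{b}
  S via S→a b: +{a}
  FIRST[S]={a,b}  FIRST[A]={a,b}  FIRST[B]={b}
round 2: — fixpoint
  FIRST[S]={a,b}  FIRST[A]={a,b}  FIRST[B]={b}

FOLLOW iteration:
FOLLOW(S) := {$}
iter 1:
  B→b S b: FOLLOW(S) ⊇ FIRST(b) = {b}; new: +{b}
  S→B a b: FOLLOW(B) ⊇ FIRST(a) = {a}; new: +{a}
  S→b A: FOLLOW(A) ⊇ FOLLOW(S) ⊇ {$,b}; new: +{$,b}
  FOLLOW[S]={$,b}  FOLLOW[A]={$,b}  FOLLOW[B]={a}
iter 2: (no change)
  FOLLOW[S]={$,b}  FOLLOW[A]={$,b}  FOLLOW[B]={a}

FOLLOW(B) = ["a"]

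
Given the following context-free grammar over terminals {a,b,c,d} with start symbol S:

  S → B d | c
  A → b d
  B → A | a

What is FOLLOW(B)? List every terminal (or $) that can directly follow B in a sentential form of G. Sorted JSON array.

FIRST iteration:
round 1:
  A via A→b d: +{b}
  B via B→A: +{b}
  B via B→a: +{a}
  S via S→B d: +{a,b}
  S via S→c: +{c}
  FIRST(S)={a,b,c}  FIRST(A)={b}  FIRST(B)={a,b}
round 2: done
  FIRST(S)={a,b,c}  FIRST(A)={b}  FIRST(B)={a,b}

FOLLOW iteration:
seed FOLLOW(S) with $
iter 1:
  S→B d: FOLLOW(B) ⊇ FIRST(d) = {d}; new: +{d}
  FOLLOW[S]={$}  FOLLOW[A]={}  FOLLOW[B]={d}
iter 2:
  B→A: FOLLOW(A) ⊇ FOLLOW(B) ⊇ {d}; new: +{d}
  FOLLOW[S]={$}  FOLLOW[A]={d}  FOLLOW[B]={d}
iter 3: (no change)
  FOLLOW[S]={$}  FOLLOW[A]={d}  FOLLOW[B]={d}

FOLLOW(B) = ["d"]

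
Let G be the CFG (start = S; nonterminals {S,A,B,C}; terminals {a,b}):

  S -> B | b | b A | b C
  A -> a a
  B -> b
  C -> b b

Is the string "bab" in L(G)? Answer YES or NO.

Convert to CNF:
  S -> T1 A | T1 C | b
  A -> T0 T0
  B -> b
  C -> T1 T1
  T0 -> a
  T1 -> b

Fill CYK table bottom-up:
  [0..0]={B,S,T1}  "b"  orig:{B,S}
  [1..1]={T0}  "a"  orig:{}
  [2..2]={B,S,T1}  "b"  orig:{B,S}
  [0..1]=∅  "ba"
  [1..2]=∅  "ab"
  [0..2]=∅  "bab"

S ∉ T[0,2] ⇒ NO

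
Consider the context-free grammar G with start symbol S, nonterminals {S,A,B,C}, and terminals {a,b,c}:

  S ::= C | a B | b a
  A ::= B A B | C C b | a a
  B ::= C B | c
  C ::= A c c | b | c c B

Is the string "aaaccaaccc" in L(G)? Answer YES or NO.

CNF form of G:
  S -> A X7 | T0 T1 | T1 B | T2 X8 | b
  A -> B X3 | C X4 | T1 T1
  B -> C B | c
  C -> A X5 | T2 X6 | b
  T0 -> b
  T1 -> a
  T2 -> c
  X3 -> A B
  X4 -> C T0
  X5 -> T2 T2
  X6 -> T2 B
  X7 -> T2 T2
  X8 -> T2 B

Fill CYK table bottom-up:
  T[0,0] 'a' = {T1}  orig:{}
  T[1,1] 'a' = {T1}  orig:{}
  T[2,2] 'a' = {T1}  orig:{}
  T[3,3] 'c' = {B,T2}  orig:{B}
  T[4,4] 'c' = {B,T2}  orig:{B}
  T[5,5] 'a' = {T1}  orig:{}
  T[6,6] 'a' = {T1}  orig:{}
  T[7,7] 'c' = {B,T2}  orig:{B}
  T[8,8] 'c' = {B,T2}  orig:{B}
  T[9,9] 'c' = {B,T2}  orig:{B}
  T[0,1] 'aa' = {A}
  T[1,2] 'aa' = {A}
  T[2,3] 'ac' = {S}
  T[3,4] 'cc' = {X5,X6,X7,X8}  orig:{}
  T[4,5] 'ca' = ∅
  T[5,6] 'aa' = {A}
  T[6,7] 'ac' = {S}
  T[7,8] 'cc' = {X5,X6,X7,X8}  orig:{}
  T[8,9] 'cc' = {X5,X6,X7,X8}  orig:{}
  T[0,2] 'aaa' = ∅
  T[1,3] 'aac' = {X3}  orig:{}
  T[2,4] 'acc' = ∅
  T[3,5] 'cca' = ∅
  T[4,6] 'caa' = ∅
  T[5,7] 'aac' = {X3}  orig:{}
  T[6,8] 'acc' = ∅
  T[7,9] 'ccc' = {C,S}
  T[0,3] 'aaac' = ∅
  T[1,4] 'aacc' = {C,S}
  T[2,5] 'acca' = ∅
  T[3,6] 'ccaa' = ∅
  T[4,7] 'caac' = {A}
  T[5,8] 'aacc' = {C,S}
  T[6,9] 'accc' = ∅
  T[0,4] 'aaacc' = ∅
  T[1,5] 'aacca' = ∅
  T[2,6] 'accaa' = ∅
  T[3,7] 'ccaac' = ∅
  T[4,8] 'caacc' = {X3}  orig:{}
  T[5,9] 'aaccc' = {B}
  T[0,5] 'aaacca' = ∅
  T[1,6] 'aaccaa' = ∅
  T[2,7] 'accaac' = ∅
  T[3,8] 'ccaacc' = {A}
  T[4,9] 'caaccc' = {C,S,X6,X8}  orig:{C,S}
  T[0,6] 'aaaccaa' = ∅
  T[1,7] 'aaccaac' = ∅
  T[2,8] 'accaacc' = ∅
  T[3,9] 'ccaaccc' = {C,S,X3}  orig:{C,S}
  T[0,7] 'aaaccaac' = ∅
  T[1,8] 'aaccaacc' = ∅
  T[2,9] 'accaaccc' = ∅
  T[0,8] 'aaaccaacc' = ∅
  T[1,9] 'aaccaaccc' = {B}
  T[0,9] 'aaaccaaccc' = {S}

S ∈ T[0,9] ⇒ YES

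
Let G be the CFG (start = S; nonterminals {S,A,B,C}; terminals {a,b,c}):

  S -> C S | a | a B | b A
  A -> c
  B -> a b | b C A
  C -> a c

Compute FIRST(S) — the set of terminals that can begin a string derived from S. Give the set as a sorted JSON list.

FIRST sets, iterate to fixpoint:
round 1:
  A via A→c: +{c}
  B via B→a b: +{a}
  B via B→b C A: +{b}
  C via C→a c: +{a}
  S via S→C S: +{a}
  S via S→b A: +{b}
  FIRST(S)={a,b}  FIRST(A)={c}  FIRST(B)={a,b}  FIRST(C)={a}
round 2: done
  FIRST(S)={a,b}  FIRST(A)={c}  FIRST(B)={a,b}  FIRST(C)={a}

FIRST(S) = ["a", "b"]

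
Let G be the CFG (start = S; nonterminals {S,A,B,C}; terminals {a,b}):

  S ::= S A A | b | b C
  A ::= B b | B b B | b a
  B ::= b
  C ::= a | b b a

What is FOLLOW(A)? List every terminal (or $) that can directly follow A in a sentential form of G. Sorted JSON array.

FIRST sets, iterate to fixpoint:
pass 1:
  A via A→b a: +{b}
  B via B→b: +{b}
  C via C→a: +{a}
  C via C→b b a: +{b}
  S via S→b: +{b}
  FIRST(S)={b}  FIRST(A)={b}  FIRST(B)={b}  FIRST(C)={a,b}
pass 2: — fixpoint
  FIRST(S)={b}  FIRST(A)={b}  FIRST(B)={b}  FIRST(C)={a,b}

FOLLOW iteration:
FOLLOW(S) := {$}
[1]
  A→B b: FOLLOW(B) ⊇ FIRST(b) = {b}; new: +{b}
  S→S A A: FOLLOW(S) ⊇ FIRST(A) = {b}; new: +{b}
  S→S A A: FOLLOW(A) ⊇ FIRST(A) = {b}; new: +{b}
  S→S A A: FOLLOW(A) ⊇ FOLLOW(S) ⊇ {$,b}; new: +{$}
  S→b C: FOLLOW(C) ⊇ FOLLOW(S) ⊇ {$,b}; new: +{$,b}
  FOLLOW[S]={$,b}  FOLLOW[A]={$,b}  FOLLOW[B]={b}  FOLLOW[C]={$,b}
[2]
  A→B b B: FOLLOW(B) ⊇ FOLLOW(A) ⊇ {$,b}; new: +{$}
  FOLLOW[S]={$,b}  FOLLOW[A]={$,b}  FOLLOW[B]={$,b}  FOLLOW[C]={$,b}
[3] done
  FOLLOW[S]={$,b}  FOLLOW[A]={$,b}  FOLLOW[B]={$,b}  FOLLOW[C]={$,b}

FOLLOW(A) = ["$", "b"]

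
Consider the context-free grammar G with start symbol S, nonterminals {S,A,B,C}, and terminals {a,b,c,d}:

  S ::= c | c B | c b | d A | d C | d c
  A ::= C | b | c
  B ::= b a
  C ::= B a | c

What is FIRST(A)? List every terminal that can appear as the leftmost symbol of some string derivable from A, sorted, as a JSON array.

FIRST iteration:
pass 1:
  A via A→b: +{b}
  A via A→c: +{c}
  B via B→b a: +{b}
  C via C→B a: +{b}
  C via C→c: +{c}
  S via S→c: +{c}
  S via S→d A: +{d}
  S: {c,d}  A: {b,c}  B: {b}  C: {b,c}
pass 2: — fixpoint
  S: {c,d}  A: {b,c}  B: {b}  C: {b,c}

FIRST(A) = ["b", "c"]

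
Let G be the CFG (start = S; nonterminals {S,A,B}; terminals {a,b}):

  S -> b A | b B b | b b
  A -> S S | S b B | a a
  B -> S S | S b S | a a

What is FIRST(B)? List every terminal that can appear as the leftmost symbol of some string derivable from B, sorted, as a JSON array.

FIRST sets, iterate to fixpoint:
iter 1:
  A via A→a a: +{a}
  B via B→a a: +{a}
  S via S→b A: +{b}
  FIRST[S]={b}  FIRST[A]={a}  FIRST[B]={a}
iter 2:
  A via A→S S: +{b}
  B via B→S S: +{b}
  FIRST[S]={b}  FIRST[A]={a,b}  FIRST[B]={a,b}
iter 3: — fixpoint
  FIRST[S]={b}  FIRST[A]={a,b}  FIRST[B]={a,b}

FIRST(B) = ["a", "b"]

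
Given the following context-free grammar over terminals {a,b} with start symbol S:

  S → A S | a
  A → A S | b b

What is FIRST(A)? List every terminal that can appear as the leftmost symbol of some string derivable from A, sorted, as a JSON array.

FIRST iteration:
pass 1:
  A via A→b b: +{b}
  S via S→A S: +{b}
  S via S→a: +{a}
  FIRST(S)={a,b}  FIRST(A)={b}
pass 2: (stable)
  FIRST(S)={a,b}  FIRST(A)={b}

FIRST(A) = ["b"]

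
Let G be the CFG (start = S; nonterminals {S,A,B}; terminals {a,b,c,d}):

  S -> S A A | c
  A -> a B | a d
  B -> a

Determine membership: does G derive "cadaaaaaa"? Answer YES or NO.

CNF form of G:
  S -> S X2 | c
  A -> T0 B | T0 T1
  B -> a
  T0 -> a
  T1 -> d
  X2 -> A A

CYK fill:
  [0..0]={S}  "c"
  [1..1]={B,T0}  "a"  orig:{B}
  [2..2]={T1}  "d"  orig:{}
  [3..3]={B,T0}  "a"  orig:{B}
  [4..4]={B,T0}  "a"  orig:{B}
  [5..5]={B,T0}  "a"  orig:{B}
  [6..6]={B,T0}  "a"  orig:{B}
  [7..7]={B,T0}  "a"  orig:{B}
  [8..8]={B,T0}  "a"  orig:{B}
  [0..1]=∅  "ca"
  [1..2]={A}  "ad"
  [2..3]=∅  "da"
  [3..4]={A}  "aa"
  [4..5]={A}  "aa"
  [5..6]={A}  "aa"
  [6..7]={A}  "aa"
  [7..8]={A}  "aa"
  [0..2]=∅  "cad"
  [1..3]=∅  "ada"
  [2..4]=∅  "daa"
  [3..5]=∅  "aaa"
  [4..6]=∅  "aaa"
  [5..7]=∅  "aaa"
  [6..8]=∅  "aaa"
  [0..3]=∅  "cada"
  [1..4]={X2}  "adaa"  orig:{}
  [2..5]=∅  "daaa"
  [3..6]={X2}  "aaaa"  orig:{}
  [4..7]={X2}  "aaaa"  orig:{}
  [5..8]={X2}  "aaaa"  orig:{}
  [0..4]={S}  "cadaa"
  [1..5]=∅  "adaaa"
  [2..6]=∅  "daaaa"
  [3..7]=∅  "aaaaa"
  [4..8]=∅  "aaaaa"
  [0..5]=∅  "cadaaa"
  [1..6]=∅  "adaaaa"
  [2..7]=∅  "daaaaa"
  [3..8]=∅  "aaaaaa"
  [0..6]=∅  "cadaaaa"
  [1..7]=∅  "adaaaaa"
  [2..8]=∅  "daaaaaa"
  [0..7]=∅  "cadaaaaa"
  [1..8]=∅  "adaaaaaa"
  [0..8]={S}  "cadaaaaaa"

S ∈ T[0,8] ⇒ YES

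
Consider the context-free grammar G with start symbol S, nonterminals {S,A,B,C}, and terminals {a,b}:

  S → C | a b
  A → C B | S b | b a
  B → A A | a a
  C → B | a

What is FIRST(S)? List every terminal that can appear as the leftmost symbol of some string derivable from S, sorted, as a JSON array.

FIRST sets, iterate to fixpoint:
pass 1:
  A via A→b a: +{b}
  B via B→A A: +{b}
  B via B→a a: +{a}
  C via C→B: +{a,b}
  S via S→C: +{a,b}
  FIRST[S]={a,b}  FIRST[A]={b}  FIRST[B]={a,b}  FIRST[C]={a,b}
pass 2:
  A via A→C B: +{a}
  FIRST[S]={a,b}  FIRST[A]={a,b}  FIRST[B]={a,b}  FIRST[C]={a,b}
pass 3: done
  FIRST[S]={a,b}  FIRST[A]={a,b}  FIRST[B]={a,b}  FIRST[C]={a,b}

FIRST(S) = ["a", "b"]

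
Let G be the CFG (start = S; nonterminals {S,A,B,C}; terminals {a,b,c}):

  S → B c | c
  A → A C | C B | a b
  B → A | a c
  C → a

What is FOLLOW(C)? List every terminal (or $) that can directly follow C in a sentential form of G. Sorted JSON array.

FIRST sets, iterate to fixpoint:
round 1:
  A via A→a b: +{a}
  B via B→A: +{a}
  C via C→a: +{a}
  S via S→B c: +{a}
  S via S→c: +{c}
  FIRST[S]={a,c}  FIRST[A]={a}  FIRST[B]={a}  FIRST[C]={a}
round 2: — fixpoint
  FIRST[S]={a,c}  FIRST[A]={a}  FIRST[B]={a}  FIRST[C]={a}

FOLLOW sets:
FOLLOW(S) := {$}
[1]
  A→A C: FOLLOW(A) ⊇ FIRST(C) = {a}; new: +{a}
  A→A C: FOLLOW(C) ⊇ FOLLOW(A) ⊇ {a}; new: +{a}
  A→C B: FOLLOW(B) ⊇ FOLLOW(A) ⊇ {a}; new: +{a}
  S→B c: FOLLOW(B) ⊇ FIRST(c) = {c}; new: +{c}
  FOLLOW[S]={$}  FOLLOW[A]={a}  FOLLOW[B]={a,c}  FOLLOW[C]={a}
[2]
  B→A: FOLLOW(A) ⊇ FOLLOW(B) ⊇ {a,c}; new: +{c}
  FOLLOW[S]={$}  FOLLOW[A]={a,c}  FOLLOW[B]={a,c}  FOLLOW[C]={a}
[3]
  A→A C: FOLLOW(C) ⊇ FOLLOW(A) ⊇ {a,c}; new: +{c}
  FOLLOW[S]={$}  FOLLOW[A]={a,c}  FOLLOW[B]={a,c}  FOLLOW[C]={a,c}
[4] done
  FOLLOW[S]={$}  FOLLOW[A]={a,c}  FOLLOW[B]={a,c}  FOLLOW[C]={a,c}

FOLLOW(C) = ["a", "c"]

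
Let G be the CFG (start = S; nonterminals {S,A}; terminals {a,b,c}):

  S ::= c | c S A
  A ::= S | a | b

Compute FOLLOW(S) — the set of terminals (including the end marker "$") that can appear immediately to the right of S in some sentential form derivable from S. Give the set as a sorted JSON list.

FIRST sets, iterate to fixpoint:
round 1:
  A via A→a: +{a}
  A via A→b: +{b}
  S via S→c: +{c}
  FIRST[S]={c}  FIRST[A]={a,b}
round 2:
  A via A→S: +{c}
  FIRST[S]={c}  FIRST[A]={a,b,c}
round 3: (stable)
  FIRST[S]={c}  FIRST[A]={a,b,c}

Compute FOLLOW by fixpoint:
seed FOLLOW(S) with $
pass 1:
  S→c S A: FOLLOW(S) ⊇ FIRST(A) = {a,b,c}; new: +{a,b,c}
  S→c S A: FOLLOW(A) ⊇ FOLLOW(S) ⊇ {$,a,b,c}; new: +{$,a,b,c}
  FOLLOW[S]={$,a,b,c}  FOLLOW[A]={$,a,b,c}
pass 2: done
  FOLLOW[S]={$,a,b,c}  FOLLOW[A]={$,a,b,c}

FOLLOW(S) = ["$", "a", "b", "c"]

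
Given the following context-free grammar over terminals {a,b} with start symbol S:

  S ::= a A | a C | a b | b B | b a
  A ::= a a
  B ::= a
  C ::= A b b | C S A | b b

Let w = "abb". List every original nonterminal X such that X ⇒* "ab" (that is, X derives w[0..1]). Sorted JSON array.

CNF form of G:
  S -> T0 A | T0 C | T0 T1 | T1 B | T1 T0
  A -> T0 T0
  B -> a
  C -> A X2 | C X3 | T1 T1
  T0 -> a
  T1 -> b
  X2 -> T1 T1
  X3 -> S A

CYK fill, restricted to cells inside w[0..1]:
  T[0,0] 'a' = {B,T0}  orig:{B}
  T[1,1] 'b' = {T1}  orig:{}
  T[0,1] 'ab' = {S}

Original NTs in T[0,1] deriving "ab": ["S"]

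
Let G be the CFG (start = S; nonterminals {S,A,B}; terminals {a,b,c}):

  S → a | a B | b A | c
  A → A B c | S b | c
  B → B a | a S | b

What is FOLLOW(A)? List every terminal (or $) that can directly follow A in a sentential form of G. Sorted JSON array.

Compute FIRST by fixpoint:
iter 1:
  A via A→c: +{c}
  B via B→a S: +{a}
  B via B→b: +{b}
  S via S→a: +{a}
  S via S→b A: +{b}
  S via S→c: +{c}
  FIRST[S]={a,b,c}  FIRST[A]={c}  FIRST[B]={a,b}
iter 2:
  A via A→S b: +{a,b}
  FIRST[S]={a,b,c}  FIRST[A]={a,b,c}  FIRST[B]={a,b}
iter 3: (stable)
  FIRST[S]={a,b,c}  FIRST[A]={a,b,c}  FIRST[B]={a,b}

FOLLOW iteration:
FOLLOW(S) := {$}
pass 1:
  A→A B c: FOLLOW(A) ⊇ FIRST(B) = {a,b}; new: +{a,b}
  A→A B c: FOLLOW(B) ⊇ FIRST(c) = {c}; new: +{c}
  A→S b: FOLLOW(S) ⊇ FIRST(b) = {b}; new: +{b}
  B→B a: FOLLOW(B) ⊇ FIRST(a) = {a}; new: +{a}
  B→a S: FOLLOW(S) ⊇ FOLLOW(B) ⊇ {a,c}; new: +{a,c}
  S→a B: FOLLOW(B) ⊇ FOLLOW(S) ⊇ {$,a,b,c}; new: +{$,b}
  S→b A: FOLLOW(A) ⊇ FOLLOW(S) ⊇ {$,a,b,c}; new: +{$,c}
  FOLLOW(S)={$,a,b,c}  FOLLOW(A)={$,a,b,c}  FOLLOW(B)={$,a,b,c}
pass 2: (no change)
  FOLLOW(S)={$,a,b,c}  FOLLOW(A)={$,a,b,c}  FOLLOW(B)={$,a,b,c}

FOLLOW(A) = ["$", "a", "b", "c"]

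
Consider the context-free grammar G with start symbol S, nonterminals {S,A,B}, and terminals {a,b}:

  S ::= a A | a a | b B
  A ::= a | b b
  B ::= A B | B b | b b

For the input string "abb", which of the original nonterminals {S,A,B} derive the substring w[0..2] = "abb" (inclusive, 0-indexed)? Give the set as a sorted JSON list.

CNF form of G:
  S -> T0 B | T1 A | T1 T1
  A -> T0 T0 | a
  B -> A B | B T0 | T0 T0
  T0 -> b
  T1 -> a

CYK table (by increasing span) (cells [i..j] with 0 ≤ i ≤ j ≤ 2 only):
  cell(0,0) a: {A,T1}  orig:{A}
  cell(1,1) b: {T0}  orig:{}
  cell(2,2) b: {T0}  orig:{}
  cell(0,1) ab: ∅
  cell(1,2) bb: {A,B}
  cell(0,2) abb: {B,S}

Original NTs in T[0,2] deriving "abb": ["B", "S"]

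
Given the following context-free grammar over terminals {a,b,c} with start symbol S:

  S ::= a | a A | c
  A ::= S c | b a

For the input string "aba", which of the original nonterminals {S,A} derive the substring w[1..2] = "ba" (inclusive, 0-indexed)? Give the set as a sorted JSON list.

CNF form of G:
  S -> T2 A | a | c
  A -> S T0 | T1 T2
  T0 -> c
  T1 -> b
  T2 -> a

CYK table (by increasing span), restricted to cells inside w[1..2]:
  cell(1,1) b: {T1}  orig:{}
  cell(2,2) a: {S,T2}  orig:{S}
  cell(1,2) ba: {A}

Original NTs in T[1,2] deriving "ba": ["A"]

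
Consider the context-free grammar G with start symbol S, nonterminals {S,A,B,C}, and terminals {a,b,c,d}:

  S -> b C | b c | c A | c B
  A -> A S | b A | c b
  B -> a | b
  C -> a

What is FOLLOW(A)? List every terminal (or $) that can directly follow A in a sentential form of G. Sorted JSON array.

Compute FIRST by fixpoint:
[1]
  A via A→b A: +{b}
  A via A→c b: +{c}
  B via B→a: +{a}
  B via B→b: +{b}
  C via C→a: +{a}
  S via S→b C: +{b}
  S via S→c A: +{c}
  FIRST[S]={b,c}  FIRST[A]={b,c}  FIRST[B]={a,b}  FIRST[C]={a}
[2] — fixpoint
  FIRST[S]={b,c}  FIRST[A]={b,c}  FIRST[B]={a,b}  FIRST[C]={a}

Compute FOLLOW by fixpoint:
seed FOLLOW(S) with $
iter 1:
  A→A S: FOLLOW(A) ⊇ FIRST(S) = {b,c}; new: +{b,c}
  A→A S: FOLLOW(S) ⊇ FOLLOW(A) ⊇ {b,c}; new: +{b,c}
  S→b C: FOLLOW(C) ⊇ FOLLOW(S) ⊇ {$,b,c}; new: +{$,b,c}
  S→c A: FOLLOW(A) ⊇ FOLLOW(S) ⊇ {$,b,c}; new: +{$}
  S→c B: FOLLOW(B) ⊇ FOLLOW(S) ⊇ {$,b,c}; new: +{$,b,c}
  S: {$,b,c}  A: {$,b,c}  B: {$,b,c}  C: {$,b,c}
iter 2: done
  S: {$,b,c}  A: {$,b,c}  B: {$,b,c}  C: {$,b,c}

FOLLOW(A) = ["$", "b", "c"]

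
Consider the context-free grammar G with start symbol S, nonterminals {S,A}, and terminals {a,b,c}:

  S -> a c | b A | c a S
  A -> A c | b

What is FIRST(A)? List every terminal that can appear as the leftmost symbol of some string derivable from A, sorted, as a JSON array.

FIRST sets, iterate to fixpoint:
pass 1:
  A via A→b: +{b}
  S via S→a c: +{a}
  S via S→b A: +{b}
  S via S→c a S: +{c}
  S: {a,b,c}  A: {b}
pass 2: (no change)
  S: {a,b,c}  A: {b}

FIRST(A) = ["b"]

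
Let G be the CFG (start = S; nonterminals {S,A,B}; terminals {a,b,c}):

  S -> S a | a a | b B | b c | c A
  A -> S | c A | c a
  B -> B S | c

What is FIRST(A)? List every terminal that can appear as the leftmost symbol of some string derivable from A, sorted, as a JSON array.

FIRST iteration:
pass 1:
  A via A→c A: +{c}
  B via B→c: +{c}
  S via S→a a: +{a}
  S via S→b B: +{b}
  S via S→c A: +{c}
  FIRST(S)={a,b,c}  FIRST(A)={c}  FIRST(B)={c}
pass 2:
  A via A→S: +{a,b}
  FIRST(S)={a,b,c}  FIRST(A)={a,b,c}  FIRST(B)={c}
pass 3: done
  FIRST(S)={a,b,c}  FIRST(A)={a,b,c}  FIRST(B)={c}

FIRST(A) = ["a", "b", "c"]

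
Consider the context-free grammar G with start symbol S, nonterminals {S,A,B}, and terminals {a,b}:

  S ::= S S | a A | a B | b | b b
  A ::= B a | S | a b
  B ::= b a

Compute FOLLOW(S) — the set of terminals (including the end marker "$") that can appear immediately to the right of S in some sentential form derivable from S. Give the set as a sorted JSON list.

FIRST sets, iterate to fixpoint:
pass 1:
  A via A→a b: +{a}
  B via B→b a: +{b}
  S via S→a A: +{a}
  S via S→b: +{b}
  FIRST(S)={a,b}  FIRST(A)={a}  FIRST(B)={b}
pass 2:
  A via A→B a: +{b}
  FIRST(S)={a,b}  FIRST(A)={a,b}  FIRST(B)={b}
pass 3: (stable)
  FIRST(S)={a,b}  FIRST(A)={a,b}  FIRST(B)={b}

Compute FOLLOW by fixpoint:
initialize: $ ∈ FOLLOW(S)
round 1:
  A→B a: FOLLOW(B) ⊇ FIRST(a) = {a}; new: +{a}
  S→S S: FOLLOW(S) ⊇ FIRST(S) = {a,b}; new: +{a,b}
  S→a A: FOLLOW(A) ⊇ FOLLOW(S) ⊇ {$,a,b}; new: +{$,a,b}
  S→a B: FOLLOW(B) ⊇ FOLLOW(S) ⊇ {$,a,b}; new: +{$,b}
  FOLLOW(S)={$,a,b}  FOLLOW(A)={$,a,b}  FOLLOW(B)={$,a,b}
round 2: (stable)
  FOLLOW(S)={$,a,b}  FOLLOW(A)={$,a,b}  FOLLOW(B)={$,a,b}

FOLLOW(S) = ["$", "a", "b"]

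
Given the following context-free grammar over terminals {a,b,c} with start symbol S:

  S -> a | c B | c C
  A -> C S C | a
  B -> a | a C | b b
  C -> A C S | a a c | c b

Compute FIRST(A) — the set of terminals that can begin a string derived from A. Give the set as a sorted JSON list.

FIRST sets, iterate to fixpoint:
round 1:
  A via A→a: +{a}
  B via B→a: +{a}
  B via B→b b: +{b}
  C via C→A C S: +{a}
  C via C→c b: +{c}
  S via S→a: +{a}
  S via S→c B: +{c}
  S: {a,c}  A: {a}  B: {a,b}  C: {a,c}
round 2:
  A via A→C S C: +{c}
  S: {a,c}  A: {a,c}  B: {a,b}  C: {a,c}
round 3: (stable)
  S: {a,c}  A: {a,c}  B: {a,b}  C: {a,c}

FIRST(A) = ["a", "c"]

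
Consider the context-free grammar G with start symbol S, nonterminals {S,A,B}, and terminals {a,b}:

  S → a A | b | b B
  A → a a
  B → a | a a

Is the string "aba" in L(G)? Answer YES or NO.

Convert to CNF:
  S -> T0 A | T1 B | b
  A -> T0 T0
  B -> T0 T0 | a
  T0 -> a
  T1 -> b

CYK fill:
  [0..0]={B,T0}  "a"  orig:{B}
  [1..1]={S,T1}  "b"  orig:{S}
  [2..2]={B,T0}  "a"  orig:{B}
  [0..1]=∅  "ab"
  [1..2]={S}  "ba"
  [0..2]=∅  "aba"

S ∉ T[0,2] ⇒ NO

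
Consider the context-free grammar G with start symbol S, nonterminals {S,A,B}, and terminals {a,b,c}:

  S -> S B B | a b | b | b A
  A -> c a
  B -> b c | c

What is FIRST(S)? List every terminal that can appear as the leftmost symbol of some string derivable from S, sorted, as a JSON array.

Compute FIRST by fixpoint:
pass 1:
  A via A→c a: +{c}
  B via B→b c: +{b}
  B via B→c: +{c}
  S via S→a b: +{a}
  S via S→b: +{b}
  FIRST(S)={a,b}  FIRST(A)={c}  FIRST(B)={b,c}
pass 2: done
  FIRST(S)={a,b}  FIRST(A)={c}  FIRST(B)={b,c}

FIRST(S) = ["a", "b"]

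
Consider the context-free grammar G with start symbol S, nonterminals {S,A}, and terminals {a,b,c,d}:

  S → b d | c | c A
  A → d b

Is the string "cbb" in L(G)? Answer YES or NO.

Convert to CNF:
  S -> T1 T0 | T2 A | c
  A -> T0 T1
  T0 -> d
  T1 -> b
  T2 -> c

Fill CYK table bottom-up:
  [0..0]={S,T2}  "c"  orig:{S}
  [1..1]={T1}  "b"  orig:{}
  [2..2]={T1}  "b"  orig:{}
  [0..1]=∅  "cb"
  [1..2]=∅  "bb"
  [0..2]=∅  "cbb"

S ∉ T[0,2] ⇒ NO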